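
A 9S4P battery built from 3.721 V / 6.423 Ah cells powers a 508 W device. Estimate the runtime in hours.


Step 1: E_pack = Ns * V_cell * Np * C_cell = 9 * 3.721 * 4 * 6.423 = 860.4 Wh
Step 2: t = E_pack / P = 860.4 / 508 = 1.694 hr

1.694 hr


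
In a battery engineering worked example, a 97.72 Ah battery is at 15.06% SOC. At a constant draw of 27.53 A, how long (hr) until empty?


Step 1: remaining = SOC/100 * C_total = 15.06/100 * 97.72 = 14.717 Ah
Step 2: t = remaining / I = 14.717 / 27.53 = 0.5346 hr

0.5346 hr


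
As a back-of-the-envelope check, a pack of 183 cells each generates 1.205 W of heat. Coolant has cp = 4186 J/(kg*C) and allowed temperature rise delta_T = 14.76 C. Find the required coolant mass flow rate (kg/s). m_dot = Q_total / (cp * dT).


Q_total = 183 * 1.205 = 220.52 W
m_dot = Q_total / (cp * dT) = 220.52 / (4186 * 14.76) = 0.003569 kg/s

0.003569 kg/s


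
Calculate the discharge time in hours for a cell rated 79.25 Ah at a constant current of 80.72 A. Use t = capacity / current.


Runtime = 79.25 Ah / 80.72 A = 0.9818 hr

0.9818 hr


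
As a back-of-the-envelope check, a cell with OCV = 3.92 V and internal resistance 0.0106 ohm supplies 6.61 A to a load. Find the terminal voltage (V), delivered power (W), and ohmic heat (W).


Step 1: V_terminal = OCV - I*R = 3.92 - 6.61 * 0.0106 = 3.8499 V
Step 2: P_out = V_terminal * I = 3.8499 * 6.61 = 25.45 W
Step 3: Q = I^2 * R = 6.61^2 * 0.0106 = 0.4631 W

V=3.8499 V, P=25.45 W, Q=0.4631 W


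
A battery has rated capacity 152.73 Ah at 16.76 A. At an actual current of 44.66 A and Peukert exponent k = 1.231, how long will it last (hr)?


Step 1: t_rated = C / I_rated = 152.73 / 16.76 = 9.1128 hr
Step 2: ratio = 16.76 / 44.66 = 0.37528
Step 3: ratio^k = 0.37528^1.231 = 0.29925
Step 4: t = t_rated * ratio^k = 9.1128 * 0.29925 = 2.727 hr

2.727 hr


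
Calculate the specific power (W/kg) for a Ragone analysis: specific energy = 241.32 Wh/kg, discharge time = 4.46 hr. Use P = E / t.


Specific power = 241.32 Wh/kg / 4.46 hr = 54.11 W/kg

54.11 W/kg


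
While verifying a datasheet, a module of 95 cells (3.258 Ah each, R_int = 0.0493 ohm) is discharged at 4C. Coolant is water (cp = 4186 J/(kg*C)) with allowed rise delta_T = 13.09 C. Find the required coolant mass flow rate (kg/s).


Step 1: I = 4 * 3.258 = 13.032 A
Step 2: Q_cell = I^2 * R = 13.032^2 * 0.0493 = 8.3728 W
Step 3: Q_total = 95 * 8.3728 = 795.42 W
Step 4: m_dot = Q_total / (cp * dT) = 795.42 / (4186 * 13.09) = 0.01452 kg/s

0.01452 kg/s


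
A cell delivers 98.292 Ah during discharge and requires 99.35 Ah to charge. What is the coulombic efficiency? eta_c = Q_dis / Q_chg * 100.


Coulombic efficiency = 98.292/99.35 * 100% = 98.94%

98.94%


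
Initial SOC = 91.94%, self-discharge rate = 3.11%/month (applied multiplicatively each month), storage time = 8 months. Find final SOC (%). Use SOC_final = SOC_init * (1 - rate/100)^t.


decay = (1 - 3.11/100)^8 = 0.77666
SOC_final = 91.94 * 0.77666 = 71.41%

71.41%


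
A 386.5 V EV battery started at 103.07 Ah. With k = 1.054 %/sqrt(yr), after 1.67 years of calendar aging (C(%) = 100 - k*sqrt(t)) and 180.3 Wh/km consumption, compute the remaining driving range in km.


Step 1: capacity retention = 100 - 1.054 * sqrt(1.67) = 100 - 1.054 * 1.2923 = 98.638%
Step 2: C_now = 103.07 * 98.638/100 = 101.67 Ah
Step 3: E_pack = V * C_now = 386.5 * 101.67 = 39295 Wh
Step 4: range = E_pack / consumption = 39295 / 180.3 = 217.9 km

217.9 km


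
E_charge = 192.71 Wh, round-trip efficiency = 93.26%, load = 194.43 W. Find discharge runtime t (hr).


Step 1: E_discharge = eta/100 * E_charge = 93.26/100 * 192.71 = 179.72 Wh
Step 2: t = E_discharge / P = 179.72 / 194.43 = 0.9243 hr

0.9243 hr


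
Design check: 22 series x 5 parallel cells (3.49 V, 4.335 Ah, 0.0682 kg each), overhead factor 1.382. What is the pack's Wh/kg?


Step 1: V_pack = 22 * 3.49 = 76.78 V
Step 2: C_pack = 5 * 4.335 = 21.675 Ah
Step 3: E_pack = V_pack * C_pack = 76.78 * 21.675 = 1664.2 Wh
Step 4: m_pack = 22 * 5 * 0.0682 * 1.382 = 10.368 kg
Step 5: ED = E_pack / m_pack = 1664.2 / 10.368 = 160.5 Wh/kg

160.5 Wh/kg


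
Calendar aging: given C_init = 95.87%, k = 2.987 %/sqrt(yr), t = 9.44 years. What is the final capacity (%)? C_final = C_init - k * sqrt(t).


Step 1: sqrt(9.44 yr) = 3.0725
Step 2: drop = 2.987 * 3.0725 = 9.1776
Step 3: C_final = 95.87 - 9.1776 = 86.69%

86.69%


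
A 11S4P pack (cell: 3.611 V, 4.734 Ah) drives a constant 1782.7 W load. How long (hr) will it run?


Step 1: E_pack = Ns * V_cell * Np * C_cell = 11 * 3.611 * 4 * 4.734 = 752.16 Wh
Step 2: t = E_pack / P = 752.16 / 1782.7 = 0.4219 hr

0.4219 hr


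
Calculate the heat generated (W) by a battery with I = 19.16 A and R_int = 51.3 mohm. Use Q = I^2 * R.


Convert: R = 51.3 mohm = 0.0513 ohm
I^2 = 367.11
Q = 367.11 * 0.0513 = 18.83 W

18.83 W


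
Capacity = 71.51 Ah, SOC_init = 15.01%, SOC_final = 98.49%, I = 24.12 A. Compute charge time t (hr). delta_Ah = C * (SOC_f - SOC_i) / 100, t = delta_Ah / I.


delta_Ah = 71.51 * (98.49 - 15.01) / 100 = 59.697 Ah
t = delta_Ah / I = 59.697 / 24.12 = 2.475 hr

2.475 hr


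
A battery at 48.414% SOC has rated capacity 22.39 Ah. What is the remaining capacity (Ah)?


remaining = SOC / 100 * total = 48.414 / 100 * 22.39 = 10.84 Ah

10.84 Ah


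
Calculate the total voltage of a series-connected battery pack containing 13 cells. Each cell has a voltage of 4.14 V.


Series voltages add: 13 * 4.14 V = 53.82 V

53.82 V


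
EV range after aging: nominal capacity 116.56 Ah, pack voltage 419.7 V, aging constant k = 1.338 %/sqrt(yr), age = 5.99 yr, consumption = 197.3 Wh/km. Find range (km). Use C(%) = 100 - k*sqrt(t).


Step 1: capacity retention = 100 - 1.338 * sqrt(5.99) = 100 - 1.338 * 2.4474 = 96.725%
Step 2: C_now = 116.56 * 96.725/100 = 112.74 Ah
Step 3: E_pack = V * C_now = 419.7 * 112.74 = 47317 Wh
Step 4: range = E_pack / consumption = 47317 / 197.3 = 239.8 km

239.8 km


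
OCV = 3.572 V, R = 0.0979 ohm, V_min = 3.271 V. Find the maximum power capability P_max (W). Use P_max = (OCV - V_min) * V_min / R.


dV = OCV - V_min = 0.301 V (so I_max = dV / R)
P_max = dV * V_min / R = 0.301 * 3.271 / 0.0979 = 10.06 W

10.06 W


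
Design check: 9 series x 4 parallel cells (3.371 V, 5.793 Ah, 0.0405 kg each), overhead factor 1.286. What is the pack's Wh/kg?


Step 1: V_pack = 9 * 3.371 = 30.339 V
Step 2: C_pack = 4 * 5.793 = 23.172 Ah
Step 3: E_pack = V_pack * C_pack = 30.339 * 23.172 = 703.02 Wh
Step 4: m_pack = 9 * 4 * 0.0405 * 1.286 = 1.875 kg
Step 5: ED = E_pack / m_pack = 703.02 / 1.875 = 374.9 Wh/kg

374.9 Wh/kg


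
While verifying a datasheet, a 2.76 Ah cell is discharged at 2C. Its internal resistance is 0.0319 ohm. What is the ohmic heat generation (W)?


Step 1: I = C_rate * capacity = 2 * 2.76 = 5.52 A
Step 2: Q = I^2 * R = 5.52^2 * 0.0319 = 30.47 * 0.0319 = 0.9720 W

0.9720 W


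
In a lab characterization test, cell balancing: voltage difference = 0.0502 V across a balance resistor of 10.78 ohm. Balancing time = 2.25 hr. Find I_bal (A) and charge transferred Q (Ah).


First, Ohm's law: I_bal = 0.0502 V / 10.78 ohm = 0.0046568 A
Then Q = I * t = 0.0046568 A * 2.25 hr = 0.01048 Ah

I=0.0046568 A, Q=0.01048 Ah


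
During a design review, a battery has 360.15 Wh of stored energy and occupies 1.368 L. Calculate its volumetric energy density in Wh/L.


ED = E / V = 360.15 / 1.368 = 263.3 Wh/L

263.3 Wh/L


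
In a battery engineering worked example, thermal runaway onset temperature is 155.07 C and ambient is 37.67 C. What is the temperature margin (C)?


margin = T_onset - T_ambient = 155.07 - 37.67 = 117.4 C

117.4 C


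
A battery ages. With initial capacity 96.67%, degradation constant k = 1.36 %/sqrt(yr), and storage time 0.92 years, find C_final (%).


Step 1: sqrt(0.92 yr) = 0.95917
Step 2: drop = 1.36 * 0.95917 = 1.3045
Step 3: C_final = 96.67 - 1.3045 = 95.37%

95.37%


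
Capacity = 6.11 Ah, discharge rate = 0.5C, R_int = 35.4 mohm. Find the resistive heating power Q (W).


Convert: R = 35.4 mohm = 0.0354 ohm
Step 1: I = C_rate * capacity = 0.5 * 6.11 = 3.055 A
Step 2: Q = I^2 * R = 3.055^2 * 0.0354 = 9.333 * 0.0354 = 0.3304 W

0.3304 W


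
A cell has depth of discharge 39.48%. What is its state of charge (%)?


SOC = 100 - DOD = 100 - 39.48 = 60.52%

60.52%


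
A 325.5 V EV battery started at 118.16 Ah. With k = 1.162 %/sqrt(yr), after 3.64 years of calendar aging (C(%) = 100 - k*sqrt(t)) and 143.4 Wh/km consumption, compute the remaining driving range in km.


Step 1: capacity retention = 100 - 1.162 * sqrt(3.64) = 100 - 1.162 * 1.9079 = 97.783%
Step 2: C_now = 118.16 * 97.783/100 = 115.54 Ah
Step 3: E_pack = V * C_now = 325.5 * 115.54 = 37608 Wh
Step 4: range = E_pack / consumption = 37608 / 143.4 = 262.3 km

262.3 km


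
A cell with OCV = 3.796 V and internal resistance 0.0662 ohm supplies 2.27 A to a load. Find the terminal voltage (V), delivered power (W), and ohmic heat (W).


Step 1: V_terminal = OCV - I*R = 3.796 - 2.27 * 0.0662 = 3.6457 V
Step 2: P_out = V_terminal * I = 3.6457 * 2.27 = 8.276 W
Step 3: Q = I^2 * R = 2.27^2 * 0.0662 = 0.3411 W

V=3.6457 V, P=8.276 W, Q=0.3411 W


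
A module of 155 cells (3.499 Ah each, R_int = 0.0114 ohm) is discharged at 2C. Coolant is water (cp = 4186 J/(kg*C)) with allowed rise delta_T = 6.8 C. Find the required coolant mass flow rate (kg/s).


Step 1: I = 2 * 3.499 = 6.998 A
Step 2: Q_cell = I^2 * R = 6.998^2 * 0.0114 = 0.55828 W
Step 3: Q_total = 155 * 0.55828 = 86.533 W
Step 4: m_dot = Q_total / (cp * dT) = 86.533 / (4186 * 6.8) = 0.003040 kg/s

0.003040 kg/s


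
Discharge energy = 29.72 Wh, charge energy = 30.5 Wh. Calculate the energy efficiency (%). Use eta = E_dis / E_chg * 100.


eta_e = E_dis / E_chg * 100 = 29.72 / 30.5 * 100 = 97.44%

97.44%


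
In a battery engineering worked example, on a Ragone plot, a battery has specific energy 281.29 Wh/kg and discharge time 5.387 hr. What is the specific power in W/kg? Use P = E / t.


P_specific = E / t = 281.29 / 5.387 = 52.22 W/kg

52.22 W/kg


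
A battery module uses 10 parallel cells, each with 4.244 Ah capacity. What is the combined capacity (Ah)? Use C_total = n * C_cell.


Parallel capacities add: 10 * 4.244 Ah = 42.44 Ah

42.44 Ah


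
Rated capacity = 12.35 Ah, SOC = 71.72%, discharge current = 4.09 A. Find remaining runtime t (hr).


Step 1: remaining = SOC/100 * C_total = 71.72/100 * 12.35 = 8.8574 Ah
Step 2: t = remaining / I = 8.8574 / 4.09 = 2.166 hr

2.166 hr


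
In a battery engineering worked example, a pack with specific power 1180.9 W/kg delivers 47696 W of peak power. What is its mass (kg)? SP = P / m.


m = P / SP = 47696 / 1180.9 = 40.39 kg

40.39 kg


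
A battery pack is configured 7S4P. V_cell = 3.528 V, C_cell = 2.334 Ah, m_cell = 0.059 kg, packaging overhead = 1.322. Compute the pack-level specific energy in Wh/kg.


Step 1: V_pack = 7 * 3.528 = 24.696 V
Step 2: C_pack = 4 * 2.334 = 9.336 Ah
Step 3: E_pack = V_pack * C_pack = 24.696 * 9.336 = 230.56 Wh
Step 4: m_pack = 7 * 4 * 0.059 * 1.322 = 2.1839 kg
Step 5: ED = E_pack / m_pack = 230.56 / 2.1839 = 105.6 Wh/kg

105.6 Wh/kg


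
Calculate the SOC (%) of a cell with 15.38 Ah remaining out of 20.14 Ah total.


SOC% = 15.38 / 20.14 * 100 = 76.37%

76.37%


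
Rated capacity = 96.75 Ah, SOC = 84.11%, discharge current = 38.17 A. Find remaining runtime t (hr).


Step 1: remaining = SOC/100 * C_total = 84.11/100 * 96.75 = 81.376 Ah
Step 2: t = remaining / I = 81.376 / 38.17 = 2.132 hr

2.132 hr


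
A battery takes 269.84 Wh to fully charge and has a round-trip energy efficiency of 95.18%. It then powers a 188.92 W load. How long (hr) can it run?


Step 1: E_discharge = eta/100 * E_charge = 95.18/100 * 269.84 = 256.83 Wh
Step 2: t = E_discharge / P = 256.83 / 188.92 = 1.359 hr

1.359 hr


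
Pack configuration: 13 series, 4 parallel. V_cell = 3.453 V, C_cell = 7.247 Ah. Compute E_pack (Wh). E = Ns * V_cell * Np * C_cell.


E = Ns * Vcell * Np * Ccell = 13 * 3.453 * 4 * 7.247 = 1301 Wh

1301 Wh


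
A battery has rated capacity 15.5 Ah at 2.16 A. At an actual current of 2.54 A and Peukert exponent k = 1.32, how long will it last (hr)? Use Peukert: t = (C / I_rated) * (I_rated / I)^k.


Step 1: t_rated = C / I_rated = 15.5 / 2.16 = 7.1759 hr
Step 2: ratio = 2.16 / 2.54 = 0.85039
Step 3: ratio^k = 0.85039^1.32 = 0.80741
Step 4: t = t_rated * ratio^k = 7.1759 * 0.80741 = 5.794 hr

5.794 hr


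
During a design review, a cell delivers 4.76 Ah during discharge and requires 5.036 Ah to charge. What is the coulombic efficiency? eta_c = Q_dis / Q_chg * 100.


eta_c = Q_dis / Q_chg * 100 = 4.76 / 5.036 * 100 = 94.52%

94.52%


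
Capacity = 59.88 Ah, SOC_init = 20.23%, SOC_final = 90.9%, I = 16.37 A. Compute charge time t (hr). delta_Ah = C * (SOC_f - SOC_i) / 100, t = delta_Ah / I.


Step 1: dSOC = 90.9% - 20.23% = 70.67%
Step 2: delta_Ah = 59.88 * 70.67 / 100 = 42.317 Ah
Step 3: t = 42.317 / 16.37 = 2.585 hr

2.585 hr


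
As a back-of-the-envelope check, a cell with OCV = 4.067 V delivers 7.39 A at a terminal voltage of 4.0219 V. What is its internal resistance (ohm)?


R = (OCV - V) / I = (4.067 - 4.0219) / 7.39 = 0.006103 ohm

0.006103 ohm


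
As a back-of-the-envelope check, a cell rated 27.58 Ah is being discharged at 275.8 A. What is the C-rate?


Rearranging: C_rate = 275.8 / 27.58 = 10C

10C


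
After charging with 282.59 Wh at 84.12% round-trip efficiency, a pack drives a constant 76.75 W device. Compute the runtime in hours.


Step 1: E_discharge = eta/100 * E_charge = 84.12/100 * 282.59 = 237.71 Wh
Step 2: t = E_discharge / P = 237.71 / 76.75 = 3.097 hr

3.097 hr


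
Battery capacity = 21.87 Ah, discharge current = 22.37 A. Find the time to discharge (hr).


Runtime = 21.87 Ah / 22.37 A = 0.9776 hr

0.9776 hr


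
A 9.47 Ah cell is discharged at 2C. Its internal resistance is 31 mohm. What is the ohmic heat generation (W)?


Convert: R = 31 mohm = 0.031 ohm
Step 1: I = C_rate * capacity = 2 * 9.47 = 18.94 A
Step 2: Q = I^2 * R = 18.94^2 * 0.031 = 358.72 * 0.031 = 11.12 W

11.12 W


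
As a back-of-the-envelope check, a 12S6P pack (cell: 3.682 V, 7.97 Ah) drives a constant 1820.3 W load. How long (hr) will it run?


Step 1: E_pack = Ns * V_cell * Np * C_cell = 12 * 3.682 * 6 * 7.97 = 2112.9 Wh
Step 2: t = E_pack / P = 2112.9 / 1820.3 = 1.161 hr

1.161 hr


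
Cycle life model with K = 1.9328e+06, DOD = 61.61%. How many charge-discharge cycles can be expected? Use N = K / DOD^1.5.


Step 1: DOD^1.5 = 61.61^1.5 = 483.59
Step 2: N = 1.9328e+06 / 483.59 = 3997 cycles

3997 cycles


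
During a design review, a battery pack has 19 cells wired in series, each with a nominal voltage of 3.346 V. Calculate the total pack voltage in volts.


Series voltages add: 19 * 3.346 V = 63.574 V

63.574 V


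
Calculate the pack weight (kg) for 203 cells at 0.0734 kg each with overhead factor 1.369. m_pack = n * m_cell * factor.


m_pack = n * m_cell * overhead = 203 * 0.0734 * 1.369 = 20.40 kg

20.40 kg


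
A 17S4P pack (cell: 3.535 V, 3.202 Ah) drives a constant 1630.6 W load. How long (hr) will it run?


Step 1: E_pack = Ns * V_cell * Np * C_cell = 17 * 3.535 * 4 * 3.202 = 769.7 Wh
Step 2: t = E_pack / P = 769.7 / 1630.6 = 0.4720 hr

0.4720 hr


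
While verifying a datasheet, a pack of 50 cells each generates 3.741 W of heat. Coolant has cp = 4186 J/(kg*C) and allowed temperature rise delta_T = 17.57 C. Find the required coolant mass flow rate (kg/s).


Step 1: Total heat Q = 50 * 3.741 W = 187.05 W
Step 2: denom = cp * dT = 4186 * 17.57 = 73548
Step 3: m_dot = 187.05 / 73548 = 0.002543 kg/s

0.002543 kg/s


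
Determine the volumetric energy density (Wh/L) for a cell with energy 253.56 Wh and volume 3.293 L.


Volumetric ED = 253.56 Wh / 3.293 L = 77.00 Wh/L

77.00 Wh/L


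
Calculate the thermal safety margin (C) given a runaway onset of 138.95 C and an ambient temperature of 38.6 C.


margin = T_onset - T_ambient = 138.95 - 38.6 = 100.35 C

100.35 C


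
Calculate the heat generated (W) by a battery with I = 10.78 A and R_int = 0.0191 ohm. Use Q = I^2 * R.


Q = I^2 * R = 10.78^2 * 0.0191 = 2.220 W

2.220 W


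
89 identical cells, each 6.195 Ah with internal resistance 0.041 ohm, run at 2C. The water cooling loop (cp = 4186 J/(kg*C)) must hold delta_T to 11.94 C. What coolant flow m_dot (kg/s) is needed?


Step 1: I = 2 * 6.195 = 12.39 A
Step 2: Q_cell = I^2 * R = 12.39^2 * 0.041 = 6.294 W
Step 3: Q_total = 89 * 6.294 = 560.17 W
Step 4: m_dot = Q_total / (cp * dT) = 560.17 / (4186 * 11.94) = 0.01121 kg/s

0.01121 kg/s


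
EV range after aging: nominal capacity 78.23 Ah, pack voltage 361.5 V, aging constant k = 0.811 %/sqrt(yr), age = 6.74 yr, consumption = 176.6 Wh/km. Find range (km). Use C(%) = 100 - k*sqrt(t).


Step 1: capacity retention = 100 - 0.811 * sqrt(6.74) = 100 - 0.811 * 2.5962 = 97.894%
Step 2: C_now = 78.23 * 97.894/100 = 76.582 Ah
Step 3: E_pack = V * C_now = 361.5 * 76.582 = 27684 Wh
Step 4: range = E_pack / consumption = 27684 / 176.6 = 156.8 km

156.8 km


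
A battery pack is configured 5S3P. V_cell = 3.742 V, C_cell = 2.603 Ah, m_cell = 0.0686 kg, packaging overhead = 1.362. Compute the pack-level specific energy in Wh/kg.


Step 1: V_pack = 5 * 3.742 = 18.71 V
Step 2: C_pack = 3 * 2.603 = 7.809 Ah
Step 3: E_pack = V_pack * C_pack = 18.71 * 7.809 = 146.11 Wh
Step 4: m_pack = 5 * 3 * 0.0686 * 1.362 = 1.4015 kg
Step 5: ED = E_pack / m_pack = 146.11 / 1.4015 = 104.3 Wh/kg

104.3 Wh/kg


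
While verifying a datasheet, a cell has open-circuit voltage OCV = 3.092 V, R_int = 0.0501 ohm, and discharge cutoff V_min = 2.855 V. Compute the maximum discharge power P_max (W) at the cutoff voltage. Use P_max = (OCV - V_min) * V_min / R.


dV = OCV - V_min = 0.237 V (so I_max = dV / R)
P_max = dV * V_min / R = 0.237 * 2.855 / 0.0501 = 13.51 W

13.51 W


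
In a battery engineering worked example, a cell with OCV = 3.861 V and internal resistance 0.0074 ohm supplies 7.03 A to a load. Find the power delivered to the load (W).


Step 1: V_terminal = OCV - I*R = 3.861 - 7.03 * 0.0074 = 3.809 V
Step 2: P_out = V_terminal * I = 3.809 * 7.03 = 26.78 W

26.78 W


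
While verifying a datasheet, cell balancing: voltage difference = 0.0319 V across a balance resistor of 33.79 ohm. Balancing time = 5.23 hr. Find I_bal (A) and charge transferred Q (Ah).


First, Ohm's law: I_bal = 0.0319 V / 33.79 ohm = 9.4407e-04 A
Then Q = I * t = 9.4407e-04 A * 5.23 hr = 0.004937 Ah

I=9.4407e-04 A, Q=0.004937 Ah


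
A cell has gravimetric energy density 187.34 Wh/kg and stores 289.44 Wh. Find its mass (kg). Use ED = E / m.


m = E / ED = 289.44 / 187.34 = 1.545 kg

1.545 kg


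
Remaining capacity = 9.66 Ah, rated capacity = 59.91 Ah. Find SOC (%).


SOC = (remaining / total) * 100 = (9.66 / 59.91) * 100 = 16.12%

16.12%


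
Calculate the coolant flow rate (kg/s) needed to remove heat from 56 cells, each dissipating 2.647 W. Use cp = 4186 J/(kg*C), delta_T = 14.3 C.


Q_total = 56 * 2.647 = 148.23 W
m_dot = Q_total / (cp * dT) = 148.23 / (4186 * 14.3) = 0.002476 kg/s

0.002476 kg/s


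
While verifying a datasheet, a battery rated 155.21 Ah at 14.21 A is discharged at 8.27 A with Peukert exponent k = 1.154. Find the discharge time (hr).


t_rated = C / I_rated = 155.21 / 14.21 = 10.923 hr
(I_rated/I)^k = (1.7183)^1.154 = 1.8677
t = t_rated * (I_rated/I)^k = 10.923 * 1.8677 = 20.40 hr

20.40 hr


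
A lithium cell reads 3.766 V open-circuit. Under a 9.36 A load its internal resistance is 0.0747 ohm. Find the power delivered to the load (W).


Step 1: V_terminal = OCV - I*R = 3.766 - 9.36 * 0.0747 = 3.0668 V
Step 2: P_out = V_terminal * I = 3.0668 * 9.36 = 28.71 W

28.71 W


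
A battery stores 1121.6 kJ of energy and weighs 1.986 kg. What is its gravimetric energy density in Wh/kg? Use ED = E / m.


Convert: E = 1121.6 kJ = 311.56 Wh
ED = E / m = 311.56 / 1.986 = 156.9 Wh/kg

156.9 Wh/kg


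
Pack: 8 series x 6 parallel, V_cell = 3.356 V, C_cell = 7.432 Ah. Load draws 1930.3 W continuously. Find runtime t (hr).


Step 1: E_pack = Ns * V_cell * Np * C_cell = 8 * 3.356 * 6 * 7.432 = 1197.2 Wh
Step 2: t = E_pack / P = 1197.2 / 1930.3 = 0.6202 hr

0.6202 hr


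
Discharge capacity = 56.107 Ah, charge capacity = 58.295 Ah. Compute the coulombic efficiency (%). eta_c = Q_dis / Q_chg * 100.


eta_c = Q_dis / Q_chg * 100 = 56.107 / 58.295 * 100 = 96.25%

96.25%


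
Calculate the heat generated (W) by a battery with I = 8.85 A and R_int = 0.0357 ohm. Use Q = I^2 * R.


Q = I^2 * R = 8.85^2 * 0.0357 = 2.796 W

2.796 W


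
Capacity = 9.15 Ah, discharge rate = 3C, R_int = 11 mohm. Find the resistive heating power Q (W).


Convert: R = 11 mohm = 0.011 ohm
Step 1: I = C_rate * capacity = 3 * 9.15 = 27.45 A
Step 2: Q = I^2 * R = 27.45^2 * 0.011 = 753.5 * 0.011 = 8.289 W

8.289 W


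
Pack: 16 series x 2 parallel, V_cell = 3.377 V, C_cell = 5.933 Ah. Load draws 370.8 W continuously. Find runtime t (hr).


Step 1: E_pack = Ns * V_cell * Np * C_cell = 16 * 3.377 * 2 * 5.933 = 641.14 Wh
Step 2: t = E_pack / P = 641.14 / 370.8 = 1.729 hr

1.729 hr


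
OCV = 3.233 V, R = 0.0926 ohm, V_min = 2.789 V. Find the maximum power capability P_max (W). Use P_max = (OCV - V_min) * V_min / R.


dV = OCV - V_min = 0.444 V (so I_max = dV / R)
P_max = dV * V_min / R = 0.444 * 2.789 / 0.0926 = 13.37 W

13.37 W


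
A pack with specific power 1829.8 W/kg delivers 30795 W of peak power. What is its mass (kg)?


m = P / SP = 30795 / 1829.8 = 16.83 kg

16.83 kg


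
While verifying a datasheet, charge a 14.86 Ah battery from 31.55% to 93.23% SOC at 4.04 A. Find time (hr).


delta_Ah = 14.86 * (93.23 - 31.55) / 100 = 9.1656 Ah
t = delta_Ah / I = 9.1656 / 4.04 = 2.269 hr

2.269 hr


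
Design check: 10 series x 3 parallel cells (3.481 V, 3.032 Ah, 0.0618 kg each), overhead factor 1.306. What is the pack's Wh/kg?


Step 1: V_pack = 10 * 3.481 = 34.81 V
Step 2: C_pack = 3 * 3.032 = 9.096 Ah
Step 3: E_pack = V_pack * C_pack = 34.81 * 9.096 = 316.63 Wh
Step 4: m_pack = 10 * 3 * 0.0618 * 1.306 = 2.4213 kg
Step 5: ED = E_pack / m_pack = 316.63 / 2.4213 = 130.8 Wh/kg

130.8 Wh/kg


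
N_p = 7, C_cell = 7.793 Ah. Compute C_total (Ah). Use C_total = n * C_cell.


C_total = 7 * 7.793 = 54.551 Ah

54.551 Ah


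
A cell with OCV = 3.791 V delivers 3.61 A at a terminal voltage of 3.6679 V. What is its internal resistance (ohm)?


R = (OCV - V) / I = (3.791 - 3.6679) / 3.61 = 0.03410 ohm

0.03410 ohm


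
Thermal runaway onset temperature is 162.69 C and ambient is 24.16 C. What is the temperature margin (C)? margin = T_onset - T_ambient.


margin = T_onset - T_ambient = 162.69 - 24.16 = 138.53 C

138.53 C


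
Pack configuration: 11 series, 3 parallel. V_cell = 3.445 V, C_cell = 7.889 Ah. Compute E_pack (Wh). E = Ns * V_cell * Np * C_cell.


E = Ns * Vcell * Np * Ccell = 11 * 3.445 * 3 * 7.889 = 896.9 Wh

896.9 Wh


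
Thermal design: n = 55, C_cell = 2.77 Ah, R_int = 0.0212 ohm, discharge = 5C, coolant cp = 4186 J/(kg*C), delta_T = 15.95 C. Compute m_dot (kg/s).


Step 1: I = 5 * 2.77 = 13.85 A
Step 2: Q_cell = I^2 * R = 13.85^2 * 0.0212 = 4.0666 W
Step 3: Q_total = 55 * 4.0666 = 223.66 W
Step 4: m_dot = Q_total / (cp * dT) = 223.66 / (4186 * 15.95) = 0.003350 kg/s

0.003350 kg/s


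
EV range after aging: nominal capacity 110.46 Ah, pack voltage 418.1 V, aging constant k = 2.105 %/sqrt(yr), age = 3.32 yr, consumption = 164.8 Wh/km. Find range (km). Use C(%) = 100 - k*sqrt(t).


Step 1: capacity retention = 100 - 2.105 * sqrt(3.32) = 100 - 2.105 * 1.8221 = 96.164%
Step 2: C_now = 110.46 * 96.164/100 = 106.22 Ah
Step 3: E_pack = V * C_now = 418.1 * 106.22 = 44411 Wh
Step 4: range = E_pack / consumption = 44411 / 164.8 = 269.5 km

269.5 km


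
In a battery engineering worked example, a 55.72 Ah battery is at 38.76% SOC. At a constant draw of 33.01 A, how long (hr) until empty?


Step 1: remaining = SOC/100 * C_total = 38.76/100 * 55.72 = 21.597 Ah
Step 2: t = remaining / I = 21.597 / 33.01 = 0.6543 hr

0.6543 hr


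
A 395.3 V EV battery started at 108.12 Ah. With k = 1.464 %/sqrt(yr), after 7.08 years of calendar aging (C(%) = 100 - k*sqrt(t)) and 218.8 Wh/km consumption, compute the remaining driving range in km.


Step 1: capacity retention = 100 - 1.464 * sqrt(7.08) = 100 - 1.464 * 2.6608 = 96.105%
Step 2: C_now = 108.12 * 96.105/100 = 103.91 Ah
Step 3: E_pack = V * C_now = 395.3 * 103.91 = 41076 Wh
Step 4: range = E_pack / consumption = 41076 / 218.8 = 187.7 km

187.7 km


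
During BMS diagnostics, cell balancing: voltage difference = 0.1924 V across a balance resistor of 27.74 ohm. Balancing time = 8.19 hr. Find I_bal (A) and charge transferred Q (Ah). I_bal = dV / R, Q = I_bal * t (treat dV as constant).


I_bal = dV / R = 0.1924 / 27.74 = 0.0069358 A
Q = I_bal * t = 0.0069358 * 8.19 = 0.05680 Ah

I=0.0069358 A, Q=0.05680 Ah


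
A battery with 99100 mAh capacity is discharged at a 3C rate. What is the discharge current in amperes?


Convert: capacity = 99100 mAh = 99.1 Ah
I = C_rate * capacity = 3 * 99.1 = 297.3 A

297.3 A


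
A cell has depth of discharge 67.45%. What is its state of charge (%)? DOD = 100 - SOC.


SOC = 100 - DOD = 100 - 67.45 = 32.55%

32.55%


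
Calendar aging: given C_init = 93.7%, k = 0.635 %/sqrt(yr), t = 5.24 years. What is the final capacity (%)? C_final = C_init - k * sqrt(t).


sqrt(t) = sqrt(5.24) = 2.2891
C_final = 93.7 - 0.635 * 2.2891 = 92.25%

92.25%


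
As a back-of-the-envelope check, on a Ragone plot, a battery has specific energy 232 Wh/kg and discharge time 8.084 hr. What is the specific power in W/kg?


Specific power = 232 Wh/kg / 8.084 hr = 28.70 W/kg

28.70 W/kg


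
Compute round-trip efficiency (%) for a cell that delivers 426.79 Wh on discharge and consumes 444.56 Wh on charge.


eta_e = E_dis / E_chg * 100 = 426.79 / 444.56 * 100 = 96.00%

96.00%


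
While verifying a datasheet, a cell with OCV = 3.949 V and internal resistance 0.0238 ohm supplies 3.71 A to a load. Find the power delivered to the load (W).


Step 1: V_terminal = OCV - I*R = 3.949 - 3.71 * 0.0238 = 3.8607 V
Step 2: P_out = V_terminal * I = 3.8607 * 3.71 = 14.32 W

14.32 W


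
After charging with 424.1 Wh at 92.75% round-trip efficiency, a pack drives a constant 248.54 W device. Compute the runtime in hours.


Step 1: E_discharge = eta/100 * E_charge = 92.75/100 * 424.1 = 393.35 Wh
Step 2: t = E_discharge / P = 393.35 / 248.54 = 1.583 hr

1.583 hr


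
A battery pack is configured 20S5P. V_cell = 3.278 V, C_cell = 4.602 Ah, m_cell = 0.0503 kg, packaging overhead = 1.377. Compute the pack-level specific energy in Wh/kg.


Step 1: V_pack = 20 * 3.278 = 65.56 V
Step 2: C_pack = 5 * 4.602 = 23.01 Ah
Step 3: E_pack = V_pack * C_pack = 65.56 * 23.01 = 1508.5 Wh
Step 4: m_pack = 20 * 5 * 0.0503 * 1.377 = 6.9263 kg
Step 5: ED = E_pack / m_pack = 1508.5 / 6.9263 = 217.8 Wh/kg

217.8 Wh/kg


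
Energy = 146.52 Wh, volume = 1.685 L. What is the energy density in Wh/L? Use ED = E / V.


ED = E / V = 146.52 / 1.685 = 86.96 Wh/L

86.96 Wh/L


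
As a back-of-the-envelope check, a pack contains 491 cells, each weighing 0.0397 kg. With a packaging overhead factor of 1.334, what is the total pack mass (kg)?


Cell mass sum = 491 * 0.0397 = 19.493 kg
With overhead 1.334: m_pack = 19.493 * 1.334 = 26.00 kg

26.00 kg


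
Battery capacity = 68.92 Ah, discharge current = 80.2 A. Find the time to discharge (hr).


t = capacity / current = 68.92 / 80.2 = 0.8594 hr

0.8594 hr


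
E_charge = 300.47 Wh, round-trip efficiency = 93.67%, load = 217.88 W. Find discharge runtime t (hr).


Step 1: E_discharge = eta/100 * E_charge = 93.67/100 * 300.47 = 281.45 Wh
Step 2: t = E_discharge / P = 281.45 / 217.88 = 1.292 hr

1.292 hr


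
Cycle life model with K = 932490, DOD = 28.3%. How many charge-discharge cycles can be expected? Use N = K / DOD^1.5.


Step 1: DOD^1.5 = 28.3^1.5 = 150.55
Step 2: N = 932490 / 150.55 = 6194 cycles

6194 cycles


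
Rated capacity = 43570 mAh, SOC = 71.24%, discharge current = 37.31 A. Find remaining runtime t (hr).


Convert: C_total = 43570 mAh = 43.57 Ah
Step 1: remaining = SOC/100 * C_total = 71.24/100 * 43.57 = 31.039 Ah
Step 2: t = remaining / I = 31.039 / 37.31 = 0.8319 hr

0.8319 hr


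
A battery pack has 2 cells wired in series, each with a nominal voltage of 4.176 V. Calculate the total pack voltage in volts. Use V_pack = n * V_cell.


V_pack = n * V_cell = 2 * 4.176 = 8.352 V

8.352 V


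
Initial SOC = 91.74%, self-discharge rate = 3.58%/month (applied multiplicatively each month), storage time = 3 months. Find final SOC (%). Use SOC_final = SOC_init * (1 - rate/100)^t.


Monthly retention factor = 1 - 3.58/100 = 0.9642
Over 3 months: factor^3 = 0.8964
SOC_final = 91.74 * 0.8964 = 82.24%

82.24%


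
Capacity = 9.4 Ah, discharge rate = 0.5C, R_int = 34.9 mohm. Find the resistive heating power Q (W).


Convert: R = 34.9 mohm = 0.0349 ohm
Step 1: I = C_rate * capacity = 0.5 * 9.4 = 4.7 A
Step 2: Q = I^2 * R = 4.7^2 * 0.0349 = 22.09 * 0.0349 = 0.7709 W

0.7709 W


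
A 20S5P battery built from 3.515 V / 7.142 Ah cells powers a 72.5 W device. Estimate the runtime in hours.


Step 1: E_pack = Ns * V_cell * Np * C_cell = 20 * 3.515 * 5 * 7.142 = 2510.4 Wh
Step 2: t = E_pack / P = 2510.4 / 72.5 = 34.63 hr

34.63 hr


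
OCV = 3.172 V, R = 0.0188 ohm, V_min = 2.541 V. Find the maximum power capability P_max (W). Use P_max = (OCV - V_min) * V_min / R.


dV = OCV - V_min = 0.631 V (so I_max = dV / R)
P_max = dV * V_min / R = 0.631 * 2.541 / 0.0188 = 85.29 W

85.29 W


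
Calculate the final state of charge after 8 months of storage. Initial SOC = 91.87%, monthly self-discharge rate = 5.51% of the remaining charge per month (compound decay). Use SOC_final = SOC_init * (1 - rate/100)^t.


decay = (1 - 5.51/100)^8 = 0.63546
SOC_final = 91.87 * 0.63546 = 58.38%

58.38%


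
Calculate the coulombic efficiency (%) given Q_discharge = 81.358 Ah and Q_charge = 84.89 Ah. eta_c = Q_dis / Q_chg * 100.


Coulombic efficiency = 81.358/84.89 * 100% = 95.84%

95.84%


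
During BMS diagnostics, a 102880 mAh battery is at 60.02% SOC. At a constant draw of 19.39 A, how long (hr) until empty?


Convert: C_total = 102880 mAh = 102.88 Ah
Step 1: remaining = SOC/100 * C_total = 60.02/100 * 102.88 = 61.749 Ah
Step 2: t = remaining / I = 61.749 / 19.39 = 3.185 hr

3.185 hr


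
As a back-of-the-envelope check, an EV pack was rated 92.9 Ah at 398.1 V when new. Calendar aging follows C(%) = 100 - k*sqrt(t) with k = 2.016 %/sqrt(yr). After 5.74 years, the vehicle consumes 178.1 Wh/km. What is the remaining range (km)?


Step 1: capacity retention = 100 - 2.016 * sqrt(5.74) = 100 - 2.016 * 2.3958 = 95.17%
Step 2: C_now = 92.9 * 95.17/100 = 88.413 Ah
Step 3: E_pack = V * C_now = 398.1 * 88.413 = 35197 Wh
Step 4: range = E_pack / consumption = 35197 / 178.1 = 197.6 km

197.6 km


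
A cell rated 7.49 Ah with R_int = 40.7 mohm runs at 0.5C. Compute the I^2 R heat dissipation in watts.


Convert: R = 40.7 mohm = 0.0407 ohm
Step 1: I = C_rate * capacity = 0.5 * 7.49 = 3.745 A
Step 2: Q = I^2 * R = 3.745^2 * 0.0407 = 14.025 * 0.0407 = 0.5708 W

0.5708 W


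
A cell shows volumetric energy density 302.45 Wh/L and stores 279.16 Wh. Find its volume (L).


V = E / ED = 279.16 / 302.45 = 0.9230 L

0.9230 L


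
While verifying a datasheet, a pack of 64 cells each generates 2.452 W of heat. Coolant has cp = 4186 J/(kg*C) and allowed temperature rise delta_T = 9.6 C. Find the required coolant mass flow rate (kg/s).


Q_total = 64 * 2.452 = 156.93 W
m_dot = Q_total / (cp * dT) = 156.93 / (4186 * 9.6) = 0.003905 kg/s

0.003905 kg/s


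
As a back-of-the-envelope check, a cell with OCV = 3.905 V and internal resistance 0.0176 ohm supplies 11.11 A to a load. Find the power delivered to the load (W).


Step 1: V_terminal = OCV - I*R = 3.905 - 11.11 * 0.0176 = 3.7095 V
Step 2: P_out = V_terminal * I = 3.7095 * 11.11 = 41.21 W

41.21 W


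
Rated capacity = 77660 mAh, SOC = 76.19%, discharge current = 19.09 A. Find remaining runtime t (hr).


Convert: C_total = 77660 mAh = 77.66 Ah
Step 1: remaining = SOC/100 * C_total = 76.19/100 * 77.66 = 59.169 Ah
Step 2: t = remaining / I = 59.169 / 19.09 = 3.099 hr

3.099 hr


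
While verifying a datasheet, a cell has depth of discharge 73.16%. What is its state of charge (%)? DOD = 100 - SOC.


SOC = 100 - DOD = 100 - 73.16 = 26.84%

26.84%


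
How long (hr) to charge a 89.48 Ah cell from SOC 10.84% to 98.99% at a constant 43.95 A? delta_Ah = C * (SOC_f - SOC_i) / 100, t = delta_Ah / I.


Step 1: dSOC = 98.99% - 10.84% = 88.15%
Step 2: delta_Ah = 89.48 * 88.15 / 100 = 78.877 Ah
Step 3: t = 78.877 / 43.95 = 1.795 hr

1.795 hr


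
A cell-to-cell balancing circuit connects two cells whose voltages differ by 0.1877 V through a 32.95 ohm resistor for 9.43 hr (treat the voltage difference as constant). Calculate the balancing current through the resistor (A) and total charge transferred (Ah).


First, Ohm's law: I_bal = 0.1877 V / 32.95 ohm = 0.0056965 A
Then Q = I * t = 0.0056965 A * 9.43 hr = 0.05372 Ah

I=0.0056965 A, Q=0.05372 Ah


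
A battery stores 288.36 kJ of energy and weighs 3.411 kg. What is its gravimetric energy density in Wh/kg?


Convert: E = 288.36 kJ = 80.1 Wh
ED = E / m = 80.1 / 3.411 = 23.48 Wh/kg

23.48 Wh/kg


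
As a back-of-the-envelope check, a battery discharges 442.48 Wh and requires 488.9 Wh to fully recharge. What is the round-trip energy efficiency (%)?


eta_e = E_dis / E_chg * 100 = 442.48 / 488.9 * 100 = 90.51%

90.51%


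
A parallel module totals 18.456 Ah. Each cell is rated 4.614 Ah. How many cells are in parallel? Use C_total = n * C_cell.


n = C_total / C_cell = 18.456 / 4.614 = 4

4


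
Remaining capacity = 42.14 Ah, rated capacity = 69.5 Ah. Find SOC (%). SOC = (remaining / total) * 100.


SOC = (remaining / total) * 100 = (42.14 / 69.5) * 100 = 60.63%

60.63%


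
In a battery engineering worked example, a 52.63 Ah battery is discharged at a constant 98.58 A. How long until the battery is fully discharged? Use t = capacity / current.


Runtime = 52.63 Ah / 98.58 A = 0.5339 hr

0.5339 hr


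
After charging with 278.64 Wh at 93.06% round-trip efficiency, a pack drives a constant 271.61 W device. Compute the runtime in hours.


Step 1: E_discharge = eta/100 * E_charge = 93.06/100 * 278.64 = 259.3 Wh
Step 2: t = E_discharge / P = 259.3 / 271.61 = 0.9547 hr

0.9547 hr


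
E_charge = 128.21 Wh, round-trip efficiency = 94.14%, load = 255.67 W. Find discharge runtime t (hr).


Step 1: E_discharge = eta/100 * E_charge = 94.14/100 * 128.21 = 120.7 Wh
Step 2: t = E_discharge / P = 120.7 / 255.67 = 0.4721 hr

0.4721 hr


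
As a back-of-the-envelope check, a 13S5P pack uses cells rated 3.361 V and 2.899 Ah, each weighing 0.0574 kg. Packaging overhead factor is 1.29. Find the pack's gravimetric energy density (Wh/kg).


Step 1: V_pack = 13 * 3.361 = 43.693 V
Step 2: C_pack = 5 * 2.899 = 14.495 Ah
Step 3: E_pack = V_pack * C_pack = 43.693 * 14.495 = 633.33 Wh
Step 4: m_pack = 13 * 5 * 0.0574 * 1.29 = 4.813 kg
Step 5: ED = E_pack / m_pack = 633.33 / 4.813 = 131.6 Wh/kg

131.6 Wh/kg


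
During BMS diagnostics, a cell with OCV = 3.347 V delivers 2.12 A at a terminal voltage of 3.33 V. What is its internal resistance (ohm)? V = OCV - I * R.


R = (OCV - V) / I = (3.347 - 3.33) / 2.12 = 0.008019 ohm

0.008019 ohm


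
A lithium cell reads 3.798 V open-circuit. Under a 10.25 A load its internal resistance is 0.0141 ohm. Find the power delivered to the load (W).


Step 1: V_terminal = OCV - I*R = 3.798 - 10.25 * 0.0141 = 3.6535 V
Step 2: P_out = V_terminal * I = 3.6535 * 10.25 = 37.45 W

37.45 W


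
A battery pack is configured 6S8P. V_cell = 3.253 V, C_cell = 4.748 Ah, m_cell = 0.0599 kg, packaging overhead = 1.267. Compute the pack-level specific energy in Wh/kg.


Step 1: V_pack = 6 * 3.253 = 19.518 V
Step 2: C_pack = 8 * 4.748 = 37.984 Ah
Step 3: E_pack = V_pack * C_pack = 19.518 * 37.984 = 741.37 Wh
Step 4: m_pack = 6 * 8 * 0.0599 * 1.267 = 3.6429 kg
Step 5: ED = E_pack / m_pack = 741.37 / 3.6429 = 203.5 Wh/kg

203.5 Wh/kg


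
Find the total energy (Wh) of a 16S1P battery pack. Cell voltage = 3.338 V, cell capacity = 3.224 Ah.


V_pack = 16 * 3.338 = 53.408 V
C_pack = 1 * 3.224 = 3.224 Ah
E = V_pack * C_pack = 53.408 * 3.224 = 172.2 Wh

172.2 Wh


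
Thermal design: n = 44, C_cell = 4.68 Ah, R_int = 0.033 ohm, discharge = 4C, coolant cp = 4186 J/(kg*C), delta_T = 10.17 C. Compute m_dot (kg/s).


Step 1: I = 4 * 4.68 = 18.72 A
Step 2: Q_cell = I^2 * R = 18.72^2 * 0.033 = 11.564 W
Step 3: Q_total = 44 * 11.564 = 508.82 W
Step 4: m_dot = Q_total / (cp * dT) = 508.82 / (4186 * 10.17) = 0.01195 kg/s

0.01195 kg/s


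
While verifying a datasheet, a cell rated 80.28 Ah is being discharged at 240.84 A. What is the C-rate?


Rearranging: C_rate = 240.84 / 80.28 = 3C

3C


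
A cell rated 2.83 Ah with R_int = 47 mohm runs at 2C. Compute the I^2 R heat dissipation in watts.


Convert: R = 47 mohm = 0.047 ohm
Step 1: I = C_rate * capacity = 2 * 2.83 = 5.66 A
Step 2: Q = I^2 * R = 5.66^2 * 0.047 = 32.036 * 0.047 = 1.506 W

1.506 W


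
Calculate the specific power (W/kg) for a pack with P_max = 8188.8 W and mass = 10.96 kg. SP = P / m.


SP = P / m = 8188.8 / 10.96 = 747.2 W/kg

747.2 W/kg


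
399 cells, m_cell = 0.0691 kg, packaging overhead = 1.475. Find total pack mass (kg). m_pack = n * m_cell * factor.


m_pack = n * m_cell * overhead = 399 * 0.0691 * 1.475 = 40.67 kg

40.67 kg


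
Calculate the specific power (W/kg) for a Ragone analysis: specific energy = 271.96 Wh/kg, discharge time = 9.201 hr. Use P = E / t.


Specific power = 271.96 Wh/kg / 9.201 hr = 29.56 W/kg

29.56 W/kg


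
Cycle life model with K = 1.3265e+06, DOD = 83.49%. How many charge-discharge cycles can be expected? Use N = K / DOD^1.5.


Step 1: DOD^1.5 = 83.49^1.5 = 762.87
Step 2: N = 1.3265e+06 / 762.87 = 1739 cycles

1739 cycles


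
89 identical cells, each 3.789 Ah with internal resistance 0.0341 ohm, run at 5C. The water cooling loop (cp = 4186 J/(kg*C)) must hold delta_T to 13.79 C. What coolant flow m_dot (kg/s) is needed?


Step 1: I = 5 * 3.789 = 18.945 A
Step 2: Q_cell = I^2 * R = 18.945^2 * 0.0341 = 12.239 W
Step 3: Q_total = 89 * 12.239 = 1089.3 W
Step 4: m_dot = Q_total / (cp * dT) = 1089.3 / (4186 * 13.79) = 0.01887 kg/s

0.01887 kg/s


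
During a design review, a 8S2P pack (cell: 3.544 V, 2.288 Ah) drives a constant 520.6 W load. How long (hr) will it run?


Step 1: E_pack = Ns * V_cell * Np * C_cell = 8 * 3.544 * 2 * 2.288 = 129.74 Wh
Step 2: t = E_pack / P = 129.74 / 520.6 = 0.2492 hr

0.2492 hr


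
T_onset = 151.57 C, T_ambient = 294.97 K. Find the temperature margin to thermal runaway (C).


Convert: T_ambient = 294.97 K = 21.82 C
margin = 151.57 - 21.82 = 129.75 C

129.75 C


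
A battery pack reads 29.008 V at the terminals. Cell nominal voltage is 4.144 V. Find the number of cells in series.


Rearranging: n = V_pack / V_cell = 29.008 / 4.144 = 7 cells

7


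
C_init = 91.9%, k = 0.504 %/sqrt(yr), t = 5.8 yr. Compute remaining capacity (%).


Step 1: sqrt(5.8 yr) = 2.4083
Step 2: drop = 0.504 * 2.4083 = 1.2138
Step 3: C_final = 91.9 - 1.2138 = 90.69%

90.69%


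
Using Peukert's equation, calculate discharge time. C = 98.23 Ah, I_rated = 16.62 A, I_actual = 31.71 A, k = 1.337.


Step 1: t_rated = C / I_rated = 98.23 / 16.62 = 5.9103 hr
Step 2: ratio = 16.62 / 31.71 = 0.52412
Step 3: ratio^k = 0.52412^1.337 = 0.42158
Step 4: t = t_rated * ratio^k = 5.9103 * 0.42158 = 2.492 hr

2.492 hr
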